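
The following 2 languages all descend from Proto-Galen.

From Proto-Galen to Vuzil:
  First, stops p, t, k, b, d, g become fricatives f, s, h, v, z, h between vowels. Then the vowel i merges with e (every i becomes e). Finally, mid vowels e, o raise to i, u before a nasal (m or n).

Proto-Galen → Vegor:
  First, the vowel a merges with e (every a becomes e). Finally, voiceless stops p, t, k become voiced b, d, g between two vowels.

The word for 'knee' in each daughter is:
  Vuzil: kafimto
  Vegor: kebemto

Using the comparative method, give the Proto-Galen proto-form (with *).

*kapemto

Position 4: Vuzil has i, Vegor has e. Taking the neighbouring segments as reconstructed: Vuzil i could go back to *e or *i; Vegor e could go back to *a or *e — the one source consistent with every daughter is *e.
Position 3: Vuzil has f, Vegor has b. Taking the neighbouring segments as reconstructed: Vuzil f could go back to *p or *f; Vegor b could go back to *p or *b — the one source consistent with every daughter is *p.
Continuing position by position gives *kapemto; check it forward:
Vuzil: *kapemto > kafemto > kafimto  (by intervocalic lenition, pre-nasal raising)
Vegor: start from *kapemto.
  rule 1 (vowel merger): kapemto → kepemto
  rule 2 (intervocalic voicing): kepemto → kebemto
  ⇒ Vegor kebemto
Only *kapemto yields all of Vuzil kafimto, Vegor kebemto.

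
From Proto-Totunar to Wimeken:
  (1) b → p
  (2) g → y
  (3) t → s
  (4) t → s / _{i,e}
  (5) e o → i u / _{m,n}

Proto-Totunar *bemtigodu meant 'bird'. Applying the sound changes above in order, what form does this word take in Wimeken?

pimsiyodu

Wimeken: start from *bemtigodu.
  rule 1 (unconditioned shift): bemtigodu → pemtigodu
  rule 2 (unconditioned shift): pemtigodu → pemtiyodu
  rule 3 (unconditioned shift): pemtiyodu → pemsiyodu
  rule 4: no change — pemsiyodu
  rule 5 (pre-nasal raising): pemsiyodu → pimsiyodu
  ⇒ Wimeken pimsiyodu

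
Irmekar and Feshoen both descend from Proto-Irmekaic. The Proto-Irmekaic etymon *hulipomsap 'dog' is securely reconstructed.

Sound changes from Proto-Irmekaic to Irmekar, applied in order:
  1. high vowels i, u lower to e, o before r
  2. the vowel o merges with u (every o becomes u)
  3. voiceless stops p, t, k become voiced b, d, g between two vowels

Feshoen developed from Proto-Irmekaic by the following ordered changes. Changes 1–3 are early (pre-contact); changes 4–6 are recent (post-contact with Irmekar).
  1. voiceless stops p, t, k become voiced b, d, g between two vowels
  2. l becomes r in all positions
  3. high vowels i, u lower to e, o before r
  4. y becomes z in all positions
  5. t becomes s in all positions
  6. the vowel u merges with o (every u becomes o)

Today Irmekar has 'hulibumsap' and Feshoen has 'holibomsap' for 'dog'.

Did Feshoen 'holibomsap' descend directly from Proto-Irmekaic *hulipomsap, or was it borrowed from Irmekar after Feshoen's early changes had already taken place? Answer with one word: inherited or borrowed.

If inherited, *hulipomsap would pass through all of Feshoen's changes:
Feshoen: *hulipomsap
  hulipomsap → hulibomsap   [intervocalic voicing]
  hulibomsap → huribomsap   [unconditioned shift]
  huribomsap → horibomsap   [pre-rhotic lowering]
  horibomsap (rule 4 does not apply)
  horibomsap (rule 5 does not apply)
  horibomsap (rule 6 does not apply)
  giving Feshoen horibomsap.
If borrowed from Irmekar 'hulibumsap' after the early changes, it would undergo only the recent ones:
  rule 4 (unconditioned shift): no change (hulibumsap)
  rule 5 (unconditioned shift): no change (hulibumsap)
  rule 6 (vowel merger): hulibumsap → holibomsap
  ⇒ as a loan: holibomsap
Feshoen 'holibomsap' matches the loan outcome 'holibomsap', not the inherited 'horibomsap' — it skipped the early Feshoen changes, so it was borrowed from Irmekar.

borrowed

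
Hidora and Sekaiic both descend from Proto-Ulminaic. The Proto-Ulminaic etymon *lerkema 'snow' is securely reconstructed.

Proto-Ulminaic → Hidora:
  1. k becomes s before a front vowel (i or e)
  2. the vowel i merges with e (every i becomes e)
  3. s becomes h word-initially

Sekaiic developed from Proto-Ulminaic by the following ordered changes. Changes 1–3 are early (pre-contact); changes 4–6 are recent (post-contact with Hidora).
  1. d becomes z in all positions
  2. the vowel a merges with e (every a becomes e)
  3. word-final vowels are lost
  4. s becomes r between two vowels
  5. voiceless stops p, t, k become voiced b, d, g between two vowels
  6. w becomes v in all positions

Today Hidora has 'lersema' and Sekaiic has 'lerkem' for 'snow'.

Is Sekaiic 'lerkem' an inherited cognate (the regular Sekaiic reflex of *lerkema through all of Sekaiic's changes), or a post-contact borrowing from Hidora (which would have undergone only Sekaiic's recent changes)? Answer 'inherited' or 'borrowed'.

If inherited, *lerkema would pass through all of Sekaiic's changes:
Sekaiic: start from *lerkema.
  rule 1: no change — lerkema
  rule 2 (vowel merger): lerkema → lerkeme
  rule 3 (apocope): lerkeme → lerkem
  rule 4: no change — lerkem
  rule 5: no change — lerkem
  rule 6: no change — lerkem
  ⇒ Sekaiic lerkem
If borrowed from Hidora 'lersema' after the early changes, it would undergo only the recent ones:
  rule 4 (rhotacism): no change (lersema)
  rule 5 (intervocalic voicing): no change (lersema)
  rule 6 (unconditioned shift): no change (lersema)
  ⇒ as a loan: lersema
Sekaiic 'lerkem' matches the inherited outcome exactly, so it is an inherited cognate, not a loan.

inherited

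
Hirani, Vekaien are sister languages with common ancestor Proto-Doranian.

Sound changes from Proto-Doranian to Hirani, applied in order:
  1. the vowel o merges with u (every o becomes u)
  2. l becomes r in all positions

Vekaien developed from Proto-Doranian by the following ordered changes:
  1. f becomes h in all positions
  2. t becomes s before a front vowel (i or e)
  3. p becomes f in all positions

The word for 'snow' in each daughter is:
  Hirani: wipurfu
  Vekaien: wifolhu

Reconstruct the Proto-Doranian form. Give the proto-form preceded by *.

Position 3: Hirani has p, Vekaien has f. Hirani preserves p here (none of its changes turn any other segment into p), so the proto-segment is *p.
Position 6: Hirani has f, Vekaien has h. Hirani preserves f here (none of its changes turn any other segment into f), so the proto-segment is *f.
Position 5: Hirani has r, Vekaien has l. Vekaien preserves l here (none of its changes turn any other segment into l), so the proto-segment is *l.
This points to *wipolfu. Verify forward in each daughter:
Hirani: *wipolfu
  wipolfu → wipulfu   [vowel merger]
  wipulfu → wipurfu   [unconditioned shift]
  giving Hirani wipurfu.
Vekaien: start from *wipolfu.
  rule 1 (unconditioned shift): wipolfu → wipolhu
  rule 2: no change — wipolhu
  rule 3 (unconditioned shift): wipolhu → wifolhu
  ⇒ Vekaien wifolhu
*wipolfu is the unique common source.

*wipolfu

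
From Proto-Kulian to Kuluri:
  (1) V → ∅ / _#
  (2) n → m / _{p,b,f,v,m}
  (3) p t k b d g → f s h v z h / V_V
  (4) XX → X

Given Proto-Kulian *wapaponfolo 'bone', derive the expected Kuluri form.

wafafomfol

Kuluri: *wapaponfolo > wapaponfol > wapapomfol > wafafomfol  (by apocope, nasal place assimilation, intervocalic lenition)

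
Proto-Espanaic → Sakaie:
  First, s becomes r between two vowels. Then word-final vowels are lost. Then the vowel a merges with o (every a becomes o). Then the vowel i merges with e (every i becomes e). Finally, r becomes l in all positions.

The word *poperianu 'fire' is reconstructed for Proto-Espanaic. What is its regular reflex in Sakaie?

popeleon

Sakaie: *poperianu
  poperianu (rule 1 does not apply)
  poperianu → poperian   [apocope]
  poperian → poperion   [vowel merger]
  poperion → popereon   [vowel merger]
  popereon → popeleon   [unconditioned shift]
  giving Sakaie popeleon.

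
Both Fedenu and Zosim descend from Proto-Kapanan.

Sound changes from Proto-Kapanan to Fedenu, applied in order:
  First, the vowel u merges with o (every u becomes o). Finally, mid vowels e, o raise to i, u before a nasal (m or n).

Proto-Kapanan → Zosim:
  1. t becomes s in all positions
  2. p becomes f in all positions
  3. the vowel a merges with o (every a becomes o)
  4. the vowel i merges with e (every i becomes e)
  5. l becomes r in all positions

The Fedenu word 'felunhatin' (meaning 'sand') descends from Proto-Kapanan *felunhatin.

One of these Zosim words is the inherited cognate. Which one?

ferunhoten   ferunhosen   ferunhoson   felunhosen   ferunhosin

Zosim: *felunhatin
  felunhatin → felunhasin   [unconditioned shift]
  felunhasin (rule 2 does not apply)
  felunhasin → felunhosin   [vowel merger]
  felunhosin → felunhosen   [vowel merger]
  felunhosen → ferunhosen   [unconditioned shift]
  giving Zosim ferunhosen.
Among the options, 'ferunhosen' alone shows every Zosim change applied in order.

ferunhosen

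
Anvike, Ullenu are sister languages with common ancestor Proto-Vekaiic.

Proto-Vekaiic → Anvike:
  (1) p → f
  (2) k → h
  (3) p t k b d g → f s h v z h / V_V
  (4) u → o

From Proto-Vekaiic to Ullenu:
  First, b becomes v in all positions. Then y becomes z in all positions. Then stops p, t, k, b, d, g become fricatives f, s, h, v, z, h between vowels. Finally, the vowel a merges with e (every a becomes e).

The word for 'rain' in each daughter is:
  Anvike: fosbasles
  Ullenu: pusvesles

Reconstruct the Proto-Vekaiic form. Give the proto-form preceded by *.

*pusbasles

Position 1: Anvike has f, Ullenu has p. Ullenu preserves p here (none of its changes turn any other segment into p), so the proto-segment is *p.
Position 4: Anvike has b, Ullenu has v. Anvike preserves b here (none of its changes turn any other segment into b), so the proto-segment is *b.
Verify the candidate proto-form against each daughter:
Anvike: *pusbasles > fusbasles > fosbasles  (by unconditioned shift, vowel merger)
Ullenu: *pusbasles
  pusbasles → pusvasles   [unconditioned shift]
  pusvasles (rule 2 does not apply)
  pusvasles (rule 3 does not apply)
  pusvasles → pusvesles   [vowel merger]
  giving Ullenu pusvesles.
No other proto-form is consistent with every reflex, so the reconstruction is *pusbasles.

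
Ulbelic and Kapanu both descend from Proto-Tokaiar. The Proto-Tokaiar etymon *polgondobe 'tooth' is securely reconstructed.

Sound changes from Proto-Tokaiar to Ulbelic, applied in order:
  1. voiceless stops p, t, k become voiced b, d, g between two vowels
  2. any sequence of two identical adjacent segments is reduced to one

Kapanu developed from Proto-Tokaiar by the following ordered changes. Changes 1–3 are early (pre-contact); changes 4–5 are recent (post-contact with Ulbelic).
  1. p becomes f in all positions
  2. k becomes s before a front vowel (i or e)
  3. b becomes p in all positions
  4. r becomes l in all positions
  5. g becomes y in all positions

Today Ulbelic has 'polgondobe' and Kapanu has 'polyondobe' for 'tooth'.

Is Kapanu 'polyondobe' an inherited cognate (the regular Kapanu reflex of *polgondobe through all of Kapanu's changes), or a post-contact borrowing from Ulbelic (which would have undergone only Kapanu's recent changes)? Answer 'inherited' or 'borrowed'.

borrowed

If inherited, *polgondobe would pass through all of Kapanu's changes:
Kapanu: *polgondobe
  polgondobe → folgondobe   [unconditioned shift]
  folgondobe (rule 2 does not apply)
  folgondobe → folgondope   [unconditioned shift]
  folgondope (rule 4 does not apply)
  folgondope → folyondope   [unconditioned shift]
  giving Kapanu folyondope.
If borrowed from Ulbelic 'polgondobe' after the early changes, it would undergo only the recent ones:
  rule 4 (unconditioned shift): no change (polgondobe)
  rule 5 (unconditioned shift): polgondobe → polyondobe
  ⇒ as a loan: polyondobe
Kapanu 'polyondobe' matches the loan outcome 'polyondobe', not the inherited 'folyondope' — it skipped the early Kapanu changes, so it was borrowed from Ulbelic.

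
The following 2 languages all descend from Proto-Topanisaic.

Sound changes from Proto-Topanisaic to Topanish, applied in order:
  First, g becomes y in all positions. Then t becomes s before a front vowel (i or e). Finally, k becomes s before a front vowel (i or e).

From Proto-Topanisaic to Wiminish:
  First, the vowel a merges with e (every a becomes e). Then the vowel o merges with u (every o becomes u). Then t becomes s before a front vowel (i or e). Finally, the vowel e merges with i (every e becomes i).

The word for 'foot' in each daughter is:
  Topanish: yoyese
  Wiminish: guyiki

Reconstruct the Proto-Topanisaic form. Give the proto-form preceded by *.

*goyeke

Position 1: Topanish has y, Wiminish has g. Wiminish preserves g here (none of its changes turn any other segment into g), so the proto-segment is *g.
Position 5: Topanish has s, Wiminish has k. Wiminish preserves k here (none of its changes turn any other segment into k), so the proto-segment is *k.
This points to *goyeke. Verify forward in each daughter:
Topanish: start from *goyeke.
  rule 1 (unconditioned shift): goyeke → yoyeke
  rule 2: no change — yoyeke
  rule 3 (palatalisation): yoyeke → yoyese
  ⇒ Topanish yoyese
Wiminish: *goyeke > guyeke > guyiki  (by vowel merger, vowel merger)
*goyeke is the unique common source.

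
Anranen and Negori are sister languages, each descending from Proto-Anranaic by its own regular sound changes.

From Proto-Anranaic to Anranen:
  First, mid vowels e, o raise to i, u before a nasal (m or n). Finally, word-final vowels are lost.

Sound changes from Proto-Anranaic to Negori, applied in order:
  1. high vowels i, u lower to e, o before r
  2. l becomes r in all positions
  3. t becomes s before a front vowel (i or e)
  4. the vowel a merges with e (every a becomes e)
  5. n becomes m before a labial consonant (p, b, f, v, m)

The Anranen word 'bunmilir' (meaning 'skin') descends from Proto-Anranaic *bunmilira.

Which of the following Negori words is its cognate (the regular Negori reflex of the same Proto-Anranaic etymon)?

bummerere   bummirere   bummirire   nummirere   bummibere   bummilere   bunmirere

bummirere

Negori: *bunmilira > bunmilera > bunmirera > bunmirere > bummirere  (by pre-rhotic lowering, unconditioned shift, vowel merger, nasal place assimilation)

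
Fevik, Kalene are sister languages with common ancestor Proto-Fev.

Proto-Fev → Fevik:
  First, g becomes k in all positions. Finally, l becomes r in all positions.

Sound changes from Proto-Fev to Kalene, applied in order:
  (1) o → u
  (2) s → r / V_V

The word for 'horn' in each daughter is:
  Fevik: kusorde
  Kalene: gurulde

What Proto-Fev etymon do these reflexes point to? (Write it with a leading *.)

*gusolde

Position 3: Fevik has s, Kalene has r. Fevik preserves s here (none of its changes turn any other segment into s), so the proto-segment is *s.
Position 4: Fevik has o, Kalene has u. Fevik preserves o here (none of its changes turn any other segment into o), so the proto-segment is *o.
Verify the candidate proto-form against each daughter:
Fevik: *gusolde
  gusolde → kusolde   [unconditioned shift]
  kusolde → kusorde   [unconditioned shift]
  giving Fevik kusorde.
Kalene: start from *gusolde.
  rule 1 (vowel merger): gusolde → gusulde
  rule 2 (rhotacism): gusulde → gurulde
  ⇒ Kalene gurulde
No other proto-form is consistent with every reflex, so the reconstruction is *gusolde.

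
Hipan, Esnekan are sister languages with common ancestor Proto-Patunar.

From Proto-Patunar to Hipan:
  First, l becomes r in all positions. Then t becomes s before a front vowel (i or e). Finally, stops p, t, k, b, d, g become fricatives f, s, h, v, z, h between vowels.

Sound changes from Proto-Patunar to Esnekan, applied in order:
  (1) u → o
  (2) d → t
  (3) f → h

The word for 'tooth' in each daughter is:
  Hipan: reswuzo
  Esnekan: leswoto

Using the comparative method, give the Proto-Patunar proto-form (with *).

Position 6: Hipan has z, Esnekan has t. Taking the neighbouring segments as reconstructed: Hipan z could go back to *d or *z; Esnekan t could go back to *t or *d — the one source consistent with every daughter is *d.
Position 1: Hipan has r, Esnekan has l. Esnekan preserves l here (none of its changes turn any other segment into l), so the proto-segment is *l.
Verify the candidate proto-form against each daughter:
Hipan: *leswudo > reswudo > reswuzo  (by unconditioned shift, intervocalic lenition)
Esnekan: *leswudo
  leswudo → leswodo   [vowel merger]
  leswodo → leswoto   [unconditioned shift]
  leswoto (rule 3 does not apply)
  giving Esnekan leswoto.
Only *leswudo yields all of Hipan reswuzo, Esnekan leswoto.

*leswudo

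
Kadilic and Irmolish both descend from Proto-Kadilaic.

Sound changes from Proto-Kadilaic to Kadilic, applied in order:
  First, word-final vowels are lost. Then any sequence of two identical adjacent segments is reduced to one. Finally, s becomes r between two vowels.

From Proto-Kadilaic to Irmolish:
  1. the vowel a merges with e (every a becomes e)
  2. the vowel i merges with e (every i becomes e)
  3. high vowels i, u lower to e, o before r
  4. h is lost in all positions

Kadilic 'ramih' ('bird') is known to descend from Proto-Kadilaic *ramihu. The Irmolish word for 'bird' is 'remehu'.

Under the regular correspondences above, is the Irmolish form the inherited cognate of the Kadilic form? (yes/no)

no

Derive the expected Irmolish reflex of *ramihu:
Irmolish: *ramihu
  ramihu → remihu   [vowel merger]
  remihu → remehu   [vowel merger]
  remehu (rule 3 does not apply)
  remehu → remeu   [h-loss]
  giving Irmolish remeu.
The regular Irmolish reflex would be 'remeu', but the attested form is 'remehu'. The correspondence is irregular, so they are not cognates (the Irmolish form has a different source).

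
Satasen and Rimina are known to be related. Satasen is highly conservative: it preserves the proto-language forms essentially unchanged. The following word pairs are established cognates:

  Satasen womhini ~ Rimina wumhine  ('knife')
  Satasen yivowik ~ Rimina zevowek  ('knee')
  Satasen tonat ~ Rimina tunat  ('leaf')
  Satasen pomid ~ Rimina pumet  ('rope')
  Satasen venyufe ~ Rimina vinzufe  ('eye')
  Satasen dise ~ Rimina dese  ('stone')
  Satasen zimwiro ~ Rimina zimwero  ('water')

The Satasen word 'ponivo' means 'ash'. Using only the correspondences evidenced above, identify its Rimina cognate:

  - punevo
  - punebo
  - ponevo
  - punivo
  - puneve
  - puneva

punevo

tonat ~ tunat — Satasen o corresponds to Rimina u after a consonant, before a nasal.
yivowik ~ zevowek — Satasen i corresponds to Rimina e after a consonant, before a labial obstruent.
Applying these to Satasen 'ponivo':
  ponivo → punivo   (o→u after a consonant, before a nasal)
  punivo → punevo   (i→e after a consonant, before a labial obstruent)
So the Rimina cognate is 'punevo'.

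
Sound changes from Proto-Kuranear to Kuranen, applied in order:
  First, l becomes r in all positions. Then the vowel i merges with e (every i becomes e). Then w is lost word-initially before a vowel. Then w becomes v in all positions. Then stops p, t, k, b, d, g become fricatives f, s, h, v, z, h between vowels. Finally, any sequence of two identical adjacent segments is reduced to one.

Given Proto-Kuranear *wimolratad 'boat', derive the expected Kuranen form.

emorasad

Kuranen: *wimolratad
  wimolratad → wimorratad   [unconditioned shift]
  wimorratad → wemorratad   [vowel merger]
  wemorratad → emorratad   [glide loss]
  emorratad (rule 4 does not apply)
  emorratad → emorrasad   [intervocalic lenition]
  emorrasad → emorasad   [degemination]
  giving Kuranen emorasad.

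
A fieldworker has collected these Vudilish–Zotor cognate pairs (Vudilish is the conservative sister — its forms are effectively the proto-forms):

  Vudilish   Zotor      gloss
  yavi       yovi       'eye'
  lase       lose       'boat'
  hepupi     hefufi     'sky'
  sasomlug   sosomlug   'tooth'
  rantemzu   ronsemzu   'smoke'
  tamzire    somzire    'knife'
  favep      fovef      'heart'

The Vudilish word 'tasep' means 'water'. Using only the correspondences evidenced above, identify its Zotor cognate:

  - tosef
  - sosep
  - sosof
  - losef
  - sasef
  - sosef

tamzire ~ somzire — Vudilish t corresponds to Zotor s word-initially before a back vowel.
lase ~ lose, sasomlug ~ sosomlug — Vudilish a corresponds to Zotor o after a consonant, before a consonant other than r, m, n, p, b, f, v.
favep ~ fovef — Vudilish p corresponds to Zotor f word-finally.
Applying these to Vudilish 'tasep':
  tasep → sasep   (t→s word-initially before a back vowel)
  sasep → sosep   (a→o after a consonant, before a consonant other than r, m, n, p, b, f, v)
  sosep → sosef   (p→f word-finally)
So the Zotor cognate is 'sosef'.

sosef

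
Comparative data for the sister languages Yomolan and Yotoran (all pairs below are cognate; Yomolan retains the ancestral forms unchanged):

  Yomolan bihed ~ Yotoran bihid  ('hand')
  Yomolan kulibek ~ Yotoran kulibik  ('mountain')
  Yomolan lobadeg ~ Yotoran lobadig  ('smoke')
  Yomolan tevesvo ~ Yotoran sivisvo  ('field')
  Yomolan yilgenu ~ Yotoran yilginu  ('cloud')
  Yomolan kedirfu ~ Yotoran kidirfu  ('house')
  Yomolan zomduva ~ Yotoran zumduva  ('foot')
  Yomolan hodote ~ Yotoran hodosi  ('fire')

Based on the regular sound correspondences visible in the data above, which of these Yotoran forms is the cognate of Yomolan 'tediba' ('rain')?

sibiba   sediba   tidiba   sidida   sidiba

sidiba

tevesvo ~ sivisvo — Yomolan t corresponds to Yotoran s word-initially before a front vowel.
bihed ~ bihid, kulibek ~ kulibik — Yomolan e corresponds to Yotoran i after a consonant, before a consonant other than r, m, n, p, b, f, v.
Applying these to Yomolan 'tediba':
  tediba → sediba   (t→s word-initially before a front vowel)
  sediba → sidiba   (e→i after a consonant, before a consonant other than r, m, n, p, b, f, v)
So the Yotoran cognate is 'sidiba'.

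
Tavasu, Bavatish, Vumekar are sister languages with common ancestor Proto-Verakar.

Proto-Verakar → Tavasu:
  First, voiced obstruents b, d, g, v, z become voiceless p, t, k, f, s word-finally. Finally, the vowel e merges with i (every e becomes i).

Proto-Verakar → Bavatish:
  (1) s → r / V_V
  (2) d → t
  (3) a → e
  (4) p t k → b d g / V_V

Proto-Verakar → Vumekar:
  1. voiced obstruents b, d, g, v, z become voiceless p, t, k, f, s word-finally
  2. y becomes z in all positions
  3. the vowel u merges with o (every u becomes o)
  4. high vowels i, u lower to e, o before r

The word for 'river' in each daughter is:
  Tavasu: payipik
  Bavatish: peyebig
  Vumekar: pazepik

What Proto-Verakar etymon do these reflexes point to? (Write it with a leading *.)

Position 3: Tavasu has y, Bavatish has y, Vumekar has z. Tavasu preserves y here (none of its changes turn any other segment into y), so the proto-segment is *y.
Position 7: Tavasu has k, Bavatish has g, Vumekar has k. Taking the neighbouring segments as reconstructed: Tavasu k could go back to *k or *g; Bavatish g can only go back to *g; Vumekar k could go back to *k or *g — the one source consistent with every daughter is *g.
This points to *payepig. Verify forward in each daughter:
Tavasu: start from *payepig.
  rule 1 (final devoicing): payepig → payepik
  rule 2 (vowel merger): payepik → payipik
  ⇒ Tavasu payipik
Bavatish: *payepig > peyepig > peyebig  (by vowel merger, intervocalic voicing)
Vumekar: *payepig > payepik > pazepik  (by final devoicing, unconditioned shift)
*payepig is the unique common source.

*payepig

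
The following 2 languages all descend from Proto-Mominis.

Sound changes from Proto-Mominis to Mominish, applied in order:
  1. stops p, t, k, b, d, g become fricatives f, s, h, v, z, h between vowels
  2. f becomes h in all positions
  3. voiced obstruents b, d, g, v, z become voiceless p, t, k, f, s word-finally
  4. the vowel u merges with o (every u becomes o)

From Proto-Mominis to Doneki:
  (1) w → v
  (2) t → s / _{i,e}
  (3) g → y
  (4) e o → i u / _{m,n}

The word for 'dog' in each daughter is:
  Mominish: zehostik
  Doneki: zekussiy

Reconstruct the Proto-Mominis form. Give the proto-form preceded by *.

*zekustig

Position 8: Mominish has k, Doneki has y. Taking the neighbouring segments as reconstructed: Mominish k could go back to *k or *g; Doneki y could go back to *g or *y — the one source consistent with every daughter is *g.
Position 3: Mominish has h, Doneki has k. Doneki preserves k here (none of its changes turn any other segment into k), so the proto-segment is *k.
Position 6: Mominish has t, Doneki has s. Taking the neighbouring segments as reconstructed: Mominish t can only go back to *t; Doneki s could go back to *t or *s — the one source consistent with every daughter is *t.
Continuing position by position gives *zekustig; check it forward:
Mominish: *zekustig > zehustig > zehustik > zehostik  (by intervocalic lenition, final devoicing, vowel merger)
Doneki: *zekustig > zekussig > zekussiy  (by palatalisation, unconditioned shift)
No other proto-form is consistent with every reflex, so the reconstruction is *zekustig.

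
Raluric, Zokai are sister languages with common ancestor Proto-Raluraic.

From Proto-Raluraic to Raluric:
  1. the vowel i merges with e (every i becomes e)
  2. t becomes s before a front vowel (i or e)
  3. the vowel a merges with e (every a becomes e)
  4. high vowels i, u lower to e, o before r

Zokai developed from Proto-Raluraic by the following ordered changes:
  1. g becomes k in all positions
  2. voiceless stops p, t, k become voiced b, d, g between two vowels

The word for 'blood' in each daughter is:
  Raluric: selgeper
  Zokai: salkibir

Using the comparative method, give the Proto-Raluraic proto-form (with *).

Position 2: Raluric has e, Zokai has a. Zokai preserves a here (none of its changes turn any other segment into a), so the proto-segment is *a.
Position 6: Raluric has p, Zokai has b. Raluric preserves p here (none of its changes turn any other segment into p), so the proto-segment is *p.
Position 5: Raluric has e, Zokai has i. Zokai preserves i here (none of its changes turn any other segment into i), so the proto-segment is *i.
Verify the candidate proto-form against each daughter:
Raluric: *salgipir
  salgipir → salgeper   [vowel merger]
  salgeper (rule 2 does not apply)
  salgeper → selgeper   [vowel merger]
  selgeper (rule 4 does not apply)
  giving Raluric selgeper.
Zokai: start from *salgipir.
  rule 1 (unconditioned shift): salgipir → salkipir
  rule 2 (intervocalic voicing): salkipir → salkibir
  ⇒ Zokai salkibir
Only *salgipir yields all of Raluric selgeper, Zokai salkibir.

*salgipir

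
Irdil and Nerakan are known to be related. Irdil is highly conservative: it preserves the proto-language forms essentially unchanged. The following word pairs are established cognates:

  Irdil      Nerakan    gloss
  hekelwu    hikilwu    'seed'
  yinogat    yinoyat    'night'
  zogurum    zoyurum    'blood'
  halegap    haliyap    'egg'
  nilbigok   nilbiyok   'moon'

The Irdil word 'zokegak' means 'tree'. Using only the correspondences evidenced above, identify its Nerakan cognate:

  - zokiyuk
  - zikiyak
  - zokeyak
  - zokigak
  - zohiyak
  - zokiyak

hekelwu ~ hikilwu, halegap ~ haliyap — Irdil e corresponds to Nerakan i after a consonant, before a consonant other than r, m, n, p, b, f, v.
yinogat ~ yinoyat, halegap ~ haliyap — Irdil g corresponds to Nerakan y between vowels (before a back vowel).
Applying these to Irdil 'zokegak':
  zokegak → zokigak   (e→i after a consonant, before a consonant other than r, m, n, p, b, f, v)
  zokigak → zokiyak   (g→y between vowels (before a back vowel))
So the Nerakan cognate is 'zokiyak'.

zokiyak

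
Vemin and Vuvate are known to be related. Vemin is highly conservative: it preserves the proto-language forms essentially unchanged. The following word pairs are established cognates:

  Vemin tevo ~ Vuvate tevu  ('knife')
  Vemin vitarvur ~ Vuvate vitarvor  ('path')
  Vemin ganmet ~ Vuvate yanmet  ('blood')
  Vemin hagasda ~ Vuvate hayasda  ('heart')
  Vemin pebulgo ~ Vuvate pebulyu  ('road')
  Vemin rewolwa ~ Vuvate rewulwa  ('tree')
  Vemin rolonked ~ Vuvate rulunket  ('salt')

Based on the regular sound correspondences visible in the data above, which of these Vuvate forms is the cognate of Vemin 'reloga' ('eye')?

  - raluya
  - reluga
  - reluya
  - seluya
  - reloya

reluya

rewolwa ~ rewulwa, rolonked ~ rulunket — Vemin o corresponds to Vuvate u after a consonant, before a consonant other than r, m, n, p, b, f, v.
hagasda ~ hayasda — Vemin g corresponds to Vuvate y between vowels (before a back vowel).
Applying these to Vemin 'reloga':
  reloga → reluga   (o→u after a consonant, before a consonant other than r, m, n, p, b, f, v)
  reluga → reluya   (g→y between vowels (before a back vowel))
So the Vuvate cognate is 'reluya'.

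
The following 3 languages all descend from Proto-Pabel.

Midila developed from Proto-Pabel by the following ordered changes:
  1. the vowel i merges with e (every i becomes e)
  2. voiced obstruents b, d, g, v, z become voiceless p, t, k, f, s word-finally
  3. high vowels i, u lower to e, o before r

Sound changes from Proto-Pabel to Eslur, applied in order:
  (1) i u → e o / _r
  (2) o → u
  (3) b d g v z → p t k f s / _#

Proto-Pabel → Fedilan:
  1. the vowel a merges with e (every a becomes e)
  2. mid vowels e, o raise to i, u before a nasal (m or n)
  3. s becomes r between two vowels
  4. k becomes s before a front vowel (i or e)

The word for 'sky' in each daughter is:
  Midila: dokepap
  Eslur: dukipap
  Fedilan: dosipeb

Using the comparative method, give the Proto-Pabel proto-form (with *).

*dokipab

Position 4: Midila has e, Eslur has i, Fedilan has i. Eslur preserves i here (none of its changes turn any other segment into i), so the proto-segment is *i.
Position 2: Midila has o, Eslur has u, Fedilan has o. Fedilan preserves o here (none of its changes turn any other segment into o), so the proto-segment is *o.
This points to *dokipab. Verify forward in each daughter:
Midila: start from *dokipab.
  rule 1 (vowel merger): dokipab → dokepab
  rule 2 (final devoicing): dokepab → dokepap
  rule 3: no change — dokepap
  ⇒ Midila dokepap
Eslur: *dokipab > dukipab > dukipap  (by vowel merger, final devoicing)
Fedilan: *dokipab > dokipeb > dosipeb  (by vowel merger, palatalisation)
Only *dokipab yields all of Midila dokepap, Eslur dukipap, Fedilan dosipeb.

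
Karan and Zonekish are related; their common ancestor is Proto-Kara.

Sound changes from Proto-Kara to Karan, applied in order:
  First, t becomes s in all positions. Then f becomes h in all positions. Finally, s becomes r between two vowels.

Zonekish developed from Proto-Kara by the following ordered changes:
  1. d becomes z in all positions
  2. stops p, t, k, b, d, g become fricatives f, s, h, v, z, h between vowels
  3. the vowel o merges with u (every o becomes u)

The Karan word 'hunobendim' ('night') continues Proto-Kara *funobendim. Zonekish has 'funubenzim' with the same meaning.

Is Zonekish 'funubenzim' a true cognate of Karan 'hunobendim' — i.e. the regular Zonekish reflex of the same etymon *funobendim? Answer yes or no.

no

Derive the expected Zonekish reflex of *funobendim:
Zonekish: *funobendim
  funobendim → funobenzim   [unconditioned shift]
  funobenzim → funovenzim   [intervocalic lenition]
  funovenzim → funuvenzim   [vowel merger]
  giving Zonekish funuvenzim.
The regular Zonekish reflex would be 'funuvenzim', but the attested form is 'funubenzim'. The correspondence is irregular, so they are not cognates (the Zonekish form has a different source).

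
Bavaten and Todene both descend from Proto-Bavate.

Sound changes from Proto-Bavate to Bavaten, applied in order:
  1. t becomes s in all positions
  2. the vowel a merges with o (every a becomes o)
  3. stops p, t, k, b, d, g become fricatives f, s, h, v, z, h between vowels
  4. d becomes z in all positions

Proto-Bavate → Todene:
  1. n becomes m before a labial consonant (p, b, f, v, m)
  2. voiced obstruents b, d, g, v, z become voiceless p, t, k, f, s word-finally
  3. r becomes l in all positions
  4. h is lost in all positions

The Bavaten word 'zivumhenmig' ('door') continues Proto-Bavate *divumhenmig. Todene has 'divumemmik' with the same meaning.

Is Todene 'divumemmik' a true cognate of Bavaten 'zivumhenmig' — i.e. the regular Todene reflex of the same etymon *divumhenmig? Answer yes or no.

Derive the expected Todene reflex of *divumhenmig:
Todene: start from *divumhenmig.
  rule 1 (nasal place assimilation): divumhenmig → divumhemmig
  rule 2 (final devoicing): divumhemmig → divumhemmik
  rule 3: no change — divumhemmik
  rule 4 (h-loss): divumhemmik → divumemmik
  ⇒ Todene divumemmik
Todene 'divumemmik' matches the regular reflex exactly, so the pair is cognate.

yes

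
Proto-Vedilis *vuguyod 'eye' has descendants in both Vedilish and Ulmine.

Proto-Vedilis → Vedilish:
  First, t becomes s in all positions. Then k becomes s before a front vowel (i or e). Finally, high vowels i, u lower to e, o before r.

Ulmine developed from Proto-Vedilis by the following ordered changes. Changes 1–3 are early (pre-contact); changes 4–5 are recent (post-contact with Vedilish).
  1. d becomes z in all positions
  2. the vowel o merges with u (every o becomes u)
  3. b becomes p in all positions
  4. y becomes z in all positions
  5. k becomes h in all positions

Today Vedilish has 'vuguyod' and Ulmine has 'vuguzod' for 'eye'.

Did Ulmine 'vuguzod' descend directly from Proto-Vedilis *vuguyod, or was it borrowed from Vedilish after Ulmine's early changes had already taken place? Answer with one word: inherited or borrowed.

borrowed

If inherited, *vuguyod would pass through all of Ulmine's changes:
Ulmine: *vuguyod > vuguyoz > vuguyuz > vuguzuz  (by unconditioned shift, vowel merger, unconditioned shift)
If borrowed from Vedilish 'vuguyod' after the early changes, it would undergo only the recent ones:
  rule 4 (unconditioned shift): vuguyod → vuguzod
  rule 5 (unconditioned shift): no change (vuguzod)
  ⇒ as a loan: vuguzod
Ulmine 'vuguzod' matches the loan outcome 'vuguzod', not the inherited 'vuguzuz' — it skipped the early Ulmine changes, so it was borrowed from Vedilish.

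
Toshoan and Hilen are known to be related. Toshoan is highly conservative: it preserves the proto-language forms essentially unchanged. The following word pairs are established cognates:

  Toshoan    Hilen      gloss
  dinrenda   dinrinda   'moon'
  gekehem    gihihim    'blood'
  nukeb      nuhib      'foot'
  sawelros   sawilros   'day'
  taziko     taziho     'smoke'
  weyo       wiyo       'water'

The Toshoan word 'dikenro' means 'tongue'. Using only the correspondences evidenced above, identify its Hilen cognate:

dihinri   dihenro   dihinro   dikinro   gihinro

dihinro

gekehem ~ gihihim, nukeb ~ nuhib — Toshoan k corresponds to Hilen h between vowels (before a front vowel).
dinrenda ~ dinrinda — Toshoan e corresponds to Hilen i after a consonant, before a nasal.
Applying these to Toshoan 'dikenro':
  dikenro → dihenro   (k→h between vowels (before a front vowel))
  dihenro → dihinro   (e→i after a consonant, before a nasal)
So the Hilen cognate is 'dihinro'.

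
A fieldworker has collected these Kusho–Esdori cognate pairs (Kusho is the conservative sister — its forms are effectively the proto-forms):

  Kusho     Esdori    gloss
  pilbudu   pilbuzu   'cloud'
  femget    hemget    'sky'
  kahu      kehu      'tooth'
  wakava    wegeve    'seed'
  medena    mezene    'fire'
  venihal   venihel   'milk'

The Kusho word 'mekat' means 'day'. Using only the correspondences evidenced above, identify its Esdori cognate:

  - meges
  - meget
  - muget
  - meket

wakava ~ wegeve — Kusho k corresponds to Esdori g between vowels (before a back vowel).
kahu ~ kehu, wakava ~ wegeve — Kusho a corresponds to Esdori e after a consonant, before a consonant other than r, m, n, p, b, f, v.
Applying these to Kusho 'mekat':
  mekat → megat   (k→g between vowels (before a back vowel))
  megat → meget   (a→e after a consonant, before a consonant other than r, m, n, p, b, f, v)
So the Esdori cognate is 'meget'.

meget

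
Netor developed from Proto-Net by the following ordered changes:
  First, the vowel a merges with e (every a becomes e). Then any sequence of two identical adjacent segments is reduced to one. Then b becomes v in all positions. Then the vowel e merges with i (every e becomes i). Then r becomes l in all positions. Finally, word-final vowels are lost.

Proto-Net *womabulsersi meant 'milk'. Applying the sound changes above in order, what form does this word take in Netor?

womivulsils

Netor: start from *womabulsersi.
  rule 1 (vowel merger): womabulsersi → womebulsersi
  rule 2: no change — womebulsersi
  rule 3 (unconditioned shift): womebulsersi → womevulsersi
  rule 4 (vowel merger): womevulsersi → womivulsirsi
  rule 5 (unconditioned shift): womivulsirsi → womivulsilsi
  rule 6 (apocope): womivulsilsi → womivulsils
  ⇒ Netor womivulsils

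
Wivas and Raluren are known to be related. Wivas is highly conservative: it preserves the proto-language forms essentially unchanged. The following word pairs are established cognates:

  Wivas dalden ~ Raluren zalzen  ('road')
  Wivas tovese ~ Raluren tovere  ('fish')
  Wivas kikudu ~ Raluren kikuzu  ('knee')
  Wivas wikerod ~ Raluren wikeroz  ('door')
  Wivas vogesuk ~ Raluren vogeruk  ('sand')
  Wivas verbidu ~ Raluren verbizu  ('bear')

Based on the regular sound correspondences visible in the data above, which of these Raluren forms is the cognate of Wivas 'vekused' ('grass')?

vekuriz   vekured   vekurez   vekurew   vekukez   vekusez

vekurez

tovese ~ tovere — Wivas s corresponds to Raluren r between vowels (before a front vowel).
wikerod ~ wikeroz — Wivas d corresponds to Raluren z word-finally.
Applying these to Wivas 'vekused':
  vekused → vekured   (s→r between vowels (before a front vowel))
  vekured → vekurez   (d→z word-finally)
So the Raluren cognate is 'vekurez'.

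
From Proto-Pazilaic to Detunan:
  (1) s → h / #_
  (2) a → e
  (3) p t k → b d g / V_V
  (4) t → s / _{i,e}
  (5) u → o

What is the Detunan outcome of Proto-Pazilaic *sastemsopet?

Detunan: *sastemsopet > hastemsopet > hestemsopet > hestemsobet > hessemsobet  (by debuccalisation, vowel merger, intervocalic voicing, palatalisation)

hessemsobet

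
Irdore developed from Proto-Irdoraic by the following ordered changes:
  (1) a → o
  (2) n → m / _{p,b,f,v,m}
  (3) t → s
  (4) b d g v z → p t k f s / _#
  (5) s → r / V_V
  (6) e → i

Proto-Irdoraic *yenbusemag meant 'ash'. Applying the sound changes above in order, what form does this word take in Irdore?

Irdore: *yenbusemag > yenbusemog > yembusemog > yembusemok > yemburemok > yimburimok  (by vowel merger, nasal place assimilation, final devoicing, rhotacism, vowel merger)

yimburimok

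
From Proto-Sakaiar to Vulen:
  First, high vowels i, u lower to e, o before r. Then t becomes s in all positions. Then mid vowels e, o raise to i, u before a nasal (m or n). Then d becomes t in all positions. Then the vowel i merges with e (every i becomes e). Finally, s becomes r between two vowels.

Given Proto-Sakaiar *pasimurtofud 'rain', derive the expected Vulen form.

Vulen: *pasimurtofud
  pasimurtofud → pasimortofud   [pre-rhotic lowering]
  pasimortofud → pasimorsofud   [unconditioned shift]
  pasimorsofud (rule 3 does not apply)
  pasimorsofud → pasimorsofut   [unconditioned shift]
  pasimorsofut → pasemorsofut   [vowel merger]
  pasemorsofut → paremorsofut   [rhotacism]
  giving Vulen paremorsofut.

paremorsofut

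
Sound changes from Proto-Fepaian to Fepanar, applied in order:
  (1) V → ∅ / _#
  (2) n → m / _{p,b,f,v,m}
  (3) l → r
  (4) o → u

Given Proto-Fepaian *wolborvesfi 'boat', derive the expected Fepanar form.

Fepanar: start from *wolborvesfi.
  rule 1 (apocope): wolborvesfi → wolborvesf
  rule 2: no change — wolborvesf
  rule 3 (unconditioned shift): wolborvesf → worborvesf
  rule 4 (vowel merger): worborvesf → wurburvesf
  ⇒ Fepanar wurburvesf

wurburvesf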